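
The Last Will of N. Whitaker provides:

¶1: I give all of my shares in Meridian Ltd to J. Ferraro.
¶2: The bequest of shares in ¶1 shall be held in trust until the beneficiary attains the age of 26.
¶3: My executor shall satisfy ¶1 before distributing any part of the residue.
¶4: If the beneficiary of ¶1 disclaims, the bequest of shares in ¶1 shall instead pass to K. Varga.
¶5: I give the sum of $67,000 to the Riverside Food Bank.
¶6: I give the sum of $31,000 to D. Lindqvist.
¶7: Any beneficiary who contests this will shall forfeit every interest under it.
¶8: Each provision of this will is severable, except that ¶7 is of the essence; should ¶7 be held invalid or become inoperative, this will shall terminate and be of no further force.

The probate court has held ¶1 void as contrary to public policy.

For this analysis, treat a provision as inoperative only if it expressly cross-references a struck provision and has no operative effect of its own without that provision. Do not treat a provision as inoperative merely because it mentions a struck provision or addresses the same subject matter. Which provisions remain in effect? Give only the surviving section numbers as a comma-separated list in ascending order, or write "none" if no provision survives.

¶1 is struck. The only function of ¶2 is the trust for ¶1, so it cannot stand once ¶1 is removed. ¶3 operates only by reference to ¶1, so it falls with ¶1. ¶4 operates only by reference to ¶1, so it falls with ¶1. ¶8 makes ¶7 an essential term, but ¶7 is unaffected, so the severability proviso in ¶8 preserves the remaining provisions. The provisions still in force are ¶5, ¶6, ¶7, and ¶8.

5, 6, 7, 8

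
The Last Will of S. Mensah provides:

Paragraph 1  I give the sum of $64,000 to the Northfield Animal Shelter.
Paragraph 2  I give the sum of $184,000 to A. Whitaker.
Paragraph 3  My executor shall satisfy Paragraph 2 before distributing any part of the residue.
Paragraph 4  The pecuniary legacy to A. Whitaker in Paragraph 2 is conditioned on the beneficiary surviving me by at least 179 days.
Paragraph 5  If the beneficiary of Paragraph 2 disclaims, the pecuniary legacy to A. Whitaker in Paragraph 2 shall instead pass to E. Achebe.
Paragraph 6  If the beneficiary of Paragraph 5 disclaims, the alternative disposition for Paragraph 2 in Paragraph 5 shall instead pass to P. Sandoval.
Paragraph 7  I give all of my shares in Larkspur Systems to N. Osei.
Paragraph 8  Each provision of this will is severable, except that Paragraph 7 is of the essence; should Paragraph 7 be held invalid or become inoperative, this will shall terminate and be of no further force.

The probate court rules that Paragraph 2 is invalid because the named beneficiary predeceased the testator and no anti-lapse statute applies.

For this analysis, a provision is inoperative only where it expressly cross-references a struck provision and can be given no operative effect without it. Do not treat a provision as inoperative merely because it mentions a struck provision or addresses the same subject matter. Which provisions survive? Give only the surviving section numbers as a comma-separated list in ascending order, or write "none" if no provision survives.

1, 7, 8

Paragraph 2 is struck. Paragraph 3 has no operative effect of its own apart from Paragraph 2 and is therefore inoperative. The only function of Paragraph 4 is the survivorship condition on Paragraph 2, so it cannot stand once Paragraph 2 is removed. Paragraph 5 operates only by reference to Paragraph 2, so it falls with Paragraph 2. Paragraph 6 operates only by reference to Paragraph 5, so it falls with Paragraph 5. Paragraph 8 makes Paragraph 7 an essential term, but Paragraph 7 is unaffected, so the severability proviso in Paragraph 8 preserves the remaining provisions. Paragraph 1, Paragraph 7, and Paragraph 8 remain in effect.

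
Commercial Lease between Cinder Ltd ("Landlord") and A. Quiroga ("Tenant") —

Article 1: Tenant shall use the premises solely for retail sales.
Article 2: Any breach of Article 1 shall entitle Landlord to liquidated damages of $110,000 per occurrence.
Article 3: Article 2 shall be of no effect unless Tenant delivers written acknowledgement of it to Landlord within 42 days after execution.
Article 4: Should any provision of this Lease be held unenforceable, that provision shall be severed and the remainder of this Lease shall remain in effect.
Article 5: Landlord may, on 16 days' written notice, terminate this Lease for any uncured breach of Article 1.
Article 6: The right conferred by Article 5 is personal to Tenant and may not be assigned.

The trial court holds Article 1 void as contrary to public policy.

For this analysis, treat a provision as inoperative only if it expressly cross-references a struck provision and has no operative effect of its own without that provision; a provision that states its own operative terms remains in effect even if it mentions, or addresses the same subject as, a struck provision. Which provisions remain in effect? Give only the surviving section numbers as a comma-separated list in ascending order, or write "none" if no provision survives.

4

Article 1 is struck. Article 2 operates only by reference to Article 1, so it falls with Article 1. Article 5 has no operative effect of its own apart from Article 1 and is therefore inoperative. Article 3 has no operative effect of its own apart from Article 2 and is therefore inoperative. Article 6 operates only by reference to Article 5, so it falls with Article 5. Article 4 is a severability clause and preserves every provision that can still be given independent effect. Only Article 4 remains in effect.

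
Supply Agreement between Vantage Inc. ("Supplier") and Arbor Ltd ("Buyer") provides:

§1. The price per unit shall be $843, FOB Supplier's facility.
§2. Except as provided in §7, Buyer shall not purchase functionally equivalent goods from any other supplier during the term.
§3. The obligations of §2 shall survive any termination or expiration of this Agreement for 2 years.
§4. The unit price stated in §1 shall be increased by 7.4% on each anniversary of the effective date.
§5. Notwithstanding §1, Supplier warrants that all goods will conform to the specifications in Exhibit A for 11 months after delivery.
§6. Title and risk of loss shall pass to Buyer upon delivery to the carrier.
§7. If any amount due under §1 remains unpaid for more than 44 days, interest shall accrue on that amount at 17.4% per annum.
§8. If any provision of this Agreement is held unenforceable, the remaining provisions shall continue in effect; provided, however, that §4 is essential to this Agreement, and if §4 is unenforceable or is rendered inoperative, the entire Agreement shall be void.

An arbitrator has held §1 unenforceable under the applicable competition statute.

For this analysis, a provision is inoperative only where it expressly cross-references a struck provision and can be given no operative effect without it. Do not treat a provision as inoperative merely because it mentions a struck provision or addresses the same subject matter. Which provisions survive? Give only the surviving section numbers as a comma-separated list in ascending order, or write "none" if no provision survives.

none

§1 is struck. §4 has no operative effect of its own apart from §1 and is therefore inoperative. §7 operates only by reference to §1, so it falls with §1. §8 makes §4 an essential term, and §4 has been rendered inoperative by the cascade; under §8, the entire Agreement is therefore void. No provision of the Agreement survives.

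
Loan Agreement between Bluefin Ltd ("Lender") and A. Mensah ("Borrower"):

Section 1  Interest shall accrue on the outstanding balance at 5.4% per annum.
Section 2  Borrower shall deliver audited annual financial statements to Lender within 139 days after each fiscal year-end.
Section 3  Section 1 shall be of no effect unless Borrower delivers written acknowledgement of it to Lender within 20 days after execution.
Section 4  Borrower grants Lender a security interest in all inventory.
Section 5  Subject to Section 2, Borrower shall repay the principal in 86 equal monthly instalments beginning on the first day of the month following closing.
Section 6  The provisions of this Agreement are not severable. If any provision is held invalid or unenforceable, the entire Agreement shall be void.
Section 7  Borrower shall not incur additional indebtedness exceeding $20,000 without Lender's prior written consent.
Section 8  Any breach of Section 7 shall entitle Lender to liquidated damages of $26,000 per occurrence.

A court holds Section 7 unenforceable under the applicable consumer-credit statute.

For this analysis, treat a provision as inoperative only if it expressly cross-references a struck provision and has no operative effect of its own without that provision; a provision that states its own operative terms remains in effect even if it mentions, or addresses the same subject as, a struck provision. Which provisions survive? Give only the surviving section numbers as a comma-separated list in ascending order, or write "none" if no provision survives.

none

Section 7 is struck. Section 8 has no operative effect of its own apart from Section 7 and is therefore inoperative. Section 6 provides that the Agreement is not severable, so the invalidity of any one provision voids the entire Agreement. No provision of the Agreement survives.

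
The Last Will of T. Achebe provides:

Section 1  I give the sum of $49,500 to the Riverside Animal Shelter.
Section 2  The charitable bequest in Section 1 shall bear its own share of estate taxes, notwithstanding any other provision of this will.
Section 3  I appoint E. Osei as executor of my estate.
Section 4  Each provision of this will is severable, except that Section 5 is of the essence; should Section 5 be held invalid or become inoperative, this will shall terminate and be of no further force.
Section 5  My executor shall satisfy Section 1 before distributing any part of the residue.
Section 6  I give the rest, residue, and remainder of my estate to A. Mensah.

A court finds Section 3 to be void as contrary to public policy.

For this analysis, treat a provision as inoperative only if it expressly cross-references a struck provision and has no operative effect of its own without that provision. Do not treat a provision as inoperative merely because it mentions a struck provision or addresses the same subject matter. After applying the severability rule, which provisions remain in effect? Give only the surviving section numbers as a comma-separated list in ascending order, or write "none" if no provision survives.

1, 2, 4, 5, 6

Section 3 is struck. No other provision's operative terms depend on Section 3. Section 4 makes Section 5 an essential term, but Section 5 is unaffected, so the severability proviso in Section 4 preserves the remaining provisions. Section 1, Section 2, Section 4, Section 5, and Section 6 remain in effect.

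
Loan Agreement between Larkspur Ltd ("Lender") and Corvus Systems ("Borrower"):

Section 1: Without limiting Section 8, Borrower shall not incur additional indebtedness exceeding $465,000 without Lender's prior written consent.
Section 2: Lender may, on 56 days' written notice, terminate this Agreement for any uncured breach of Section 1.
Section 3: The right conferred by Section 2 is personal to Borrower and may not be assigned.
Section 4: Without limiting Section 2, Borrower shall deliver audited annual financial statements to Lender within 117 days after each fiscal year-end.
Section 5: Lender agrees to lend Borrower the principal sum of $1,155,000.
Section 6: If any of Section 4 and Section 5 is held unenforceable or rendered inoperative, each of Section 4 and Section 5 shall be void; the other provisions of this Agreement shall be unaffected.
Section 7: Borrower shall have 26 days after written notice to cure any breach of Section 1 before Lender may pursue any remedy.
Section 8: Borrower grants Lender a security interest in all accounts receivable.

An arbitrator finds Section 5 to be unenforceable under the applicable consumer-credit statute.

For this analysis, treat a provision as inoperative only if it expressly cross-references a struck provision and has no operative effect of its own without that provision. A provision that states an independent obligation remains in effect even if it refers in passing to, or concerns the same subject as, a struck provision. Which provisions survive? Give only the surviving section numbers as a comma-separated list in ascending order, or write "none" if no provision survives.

1, 2, 3, 6, 7, 8

Section 5 is struck. No other provision's operative terms depend on Section 5. Section 6 declares Section 4 and Section 5 mutually dependent; since one of them has fallen, all of them are of no effect. That brings down Section 4 as well. The remainder continues in force under Section 6. That leaves Section 1, Section 2, Section 3, Section 6, Section 7, and Section 8 in effect.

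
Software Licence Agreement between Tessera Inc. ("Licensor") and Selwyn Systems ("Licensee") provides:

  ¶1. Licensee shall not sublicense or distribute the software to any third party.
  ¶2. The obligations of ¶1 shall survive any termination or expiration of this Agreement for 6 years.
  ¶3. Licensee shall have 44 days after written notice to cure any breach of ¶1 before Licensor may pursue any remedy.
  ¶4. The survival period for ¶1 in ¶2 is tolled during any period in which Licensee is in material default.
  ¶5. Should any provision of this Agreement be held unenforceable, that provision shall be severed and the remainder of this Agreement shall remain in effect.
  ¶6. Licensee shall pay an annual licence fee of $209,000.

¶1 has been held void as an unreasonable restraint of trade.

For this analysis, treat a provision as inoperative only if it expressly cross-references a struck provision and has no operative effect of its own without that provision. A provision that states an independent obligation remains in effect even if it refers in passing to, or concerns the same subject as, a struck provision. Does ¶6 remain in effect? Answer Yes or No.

Yes

¶1 is struck. ¶2 merely fixes the survival period for ¶1; with ¶1 gone it has nothing to operate on and falls away. The only function of ¶3 is the cure period for breach of ¶1, so it cannot stand once ¶1 is removed. ¶4 does nothing except set the tolling of the survival period for ¶1 by reference to ¶2; with ¶2 gone it has no independent effect and is inoperative. ¶5 is a severability clause and preserves every provision that can still be given independent effect. The provisions still in force are ¶5 and ¶6. ¶6 is among the surviving provisions, so the answer is yes.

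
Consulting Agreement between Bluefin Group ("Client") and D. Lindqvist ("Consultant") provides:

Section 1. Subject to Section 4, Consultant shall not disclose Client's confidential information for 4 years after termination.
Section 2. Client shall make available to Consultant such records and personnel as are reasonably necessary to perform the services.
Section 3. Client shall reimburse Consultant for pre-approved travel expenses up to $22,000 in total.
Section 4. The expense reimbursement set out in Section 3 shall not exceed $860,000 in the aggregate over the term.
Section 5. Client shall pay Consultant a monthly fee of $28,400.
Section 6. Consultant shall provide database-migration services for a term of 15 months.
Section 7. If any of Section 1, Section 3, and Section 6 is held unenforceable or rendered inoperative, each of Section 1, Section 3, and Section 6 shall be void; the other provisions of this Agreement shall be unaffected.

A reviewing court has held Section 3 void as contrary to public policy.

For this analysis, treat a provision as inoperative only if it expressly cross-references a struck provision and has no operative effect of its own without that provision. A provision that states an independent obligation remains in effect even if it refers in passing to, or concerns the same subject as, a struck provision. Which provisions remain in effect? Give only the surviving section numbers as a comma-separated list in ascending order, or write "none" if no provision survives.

2, 5, 7

Section 3 is struck. Section 4 operates only by reference to Section 3, so it falls with Section 3. Section 7 declares Section 1, Section 3, and Section 6 mutually dependent; since one of them has fallen, all of them are of no effect. That brings down Section 1 and Section 6 as well. The remainder continues in force under Section 7. The provisions still in force are Section 2, Section 5, and Section 7.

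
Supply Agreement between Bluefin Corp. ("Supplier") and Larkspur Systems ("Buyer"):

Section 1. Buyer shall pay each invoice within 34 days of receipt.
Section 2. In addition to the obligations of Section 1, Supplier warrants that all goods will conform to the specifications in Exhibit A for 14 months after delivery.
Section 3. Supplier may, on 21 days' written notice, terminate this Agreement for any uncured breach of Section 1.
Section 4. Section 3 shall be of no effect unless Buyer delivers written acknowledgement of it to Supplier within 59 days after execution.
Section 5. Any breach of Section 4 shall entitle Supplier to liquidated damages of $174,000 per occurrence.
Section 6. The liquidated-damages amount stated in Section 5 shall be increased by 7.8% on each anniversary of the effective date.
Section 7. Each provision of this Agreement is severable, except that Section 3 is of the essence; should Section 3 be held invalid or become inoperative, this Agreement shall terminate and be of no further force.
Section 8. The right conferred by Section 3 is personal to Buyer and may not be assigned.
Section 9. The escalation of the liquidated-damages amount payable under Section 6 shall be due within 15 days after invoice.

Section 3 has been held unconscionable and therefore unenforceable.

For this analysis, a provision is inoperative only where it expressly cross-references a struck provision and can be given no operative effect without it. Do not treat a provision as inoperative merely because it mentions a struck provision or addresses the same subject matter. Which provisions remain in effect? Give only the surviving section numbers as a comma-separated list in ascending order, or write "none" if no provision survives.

none

Section 3 is struck. The only function of Section 4 is the acknowledgement condition for Section 3, so it cannot stand once Section 3 is removed. Section 8 merely fixes the non-assignment of Section 3; with Section 3 gone it has nothing to operate on and falls away. Section 5 does nothing except set the liquidated-damages amount by reference to Section 4; with Section 4 gone it has no independent effect and is inoperative. Section 6 operates only by reference to Section 5, so it falls with Section 5. Section 9 operates only by reference to Section 6, so it falls with Section 6. Section 7 makes Section 3 an essential term, and Section 3 is the provision held invalid; under Section 7, the entire Agreement is therefore void. No provision of the Agreement survives.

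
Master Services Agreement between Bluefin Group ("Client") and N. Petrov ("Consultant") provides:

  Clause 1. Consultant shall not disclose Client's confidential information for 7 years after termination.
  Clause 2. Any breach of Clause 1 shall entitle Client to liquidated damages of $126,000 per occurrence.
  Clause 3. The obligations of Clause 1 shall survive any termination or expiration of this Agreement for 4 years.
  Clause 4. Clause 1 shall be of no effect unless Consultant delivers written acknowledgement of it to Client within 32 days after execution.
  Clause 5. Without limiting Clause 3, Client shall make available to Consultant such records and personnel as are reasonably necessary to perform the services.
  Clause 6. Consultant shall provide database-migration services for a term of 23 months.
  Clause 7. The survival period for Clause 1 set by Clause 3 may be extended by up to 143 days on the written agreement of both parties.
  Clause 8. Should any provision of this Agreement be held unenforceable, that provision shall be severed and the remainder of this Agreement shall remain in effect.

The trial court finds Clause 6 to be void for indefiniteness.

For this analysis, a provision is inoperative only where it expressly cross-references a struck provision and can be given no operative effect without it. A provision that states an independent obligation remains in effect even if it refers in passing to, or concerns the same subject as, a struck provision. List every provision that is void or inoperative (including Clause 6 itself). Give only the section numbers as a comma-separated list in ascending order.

6

Clause 6 is struck. Nothing else in the Agreement is defined by reference to Clause 6. Under the severability clause in Clause 8, the remaining provisions continue in force. That leaves Clause 1, Clause 2, Clause 3, Clause 4, Clause 5, Clause 7, and Clause 8 in effect.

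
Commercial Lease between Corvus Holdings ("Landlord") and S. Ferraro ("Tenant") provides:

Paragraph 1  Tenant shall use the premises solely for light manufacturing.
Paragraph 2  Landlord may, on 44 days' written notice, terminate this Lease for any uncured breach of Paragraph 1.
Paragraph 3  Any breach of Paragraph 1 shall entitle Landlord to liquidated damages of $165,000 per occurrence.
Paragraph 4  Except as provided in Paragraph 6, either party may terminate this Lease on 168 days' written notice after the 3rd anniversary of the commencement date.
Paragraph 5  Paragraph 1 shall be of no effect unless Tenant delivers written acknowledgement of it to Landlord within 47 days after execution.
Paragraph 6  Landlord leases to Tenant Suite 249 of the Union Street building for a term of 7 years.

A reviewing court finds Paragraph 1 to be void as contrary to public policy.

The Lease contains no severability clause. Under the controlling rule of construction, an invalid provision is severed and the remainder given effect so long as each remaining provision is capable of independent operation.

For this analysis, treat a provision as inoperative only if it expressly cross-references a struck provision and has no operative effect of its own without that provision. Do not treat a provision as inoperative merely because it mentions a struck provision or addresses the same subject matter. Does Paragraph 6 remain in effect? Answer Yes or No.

Paragraph 1 is struck. Paragraph 2 operates only by reference to Paragraph 1, so it falls with Paragraph 1. The whole of Paragraph 3 is the liquidated-damages amount, defined by reference to Paragraph 1, so Paragraph 3 cannot stand once Paragraph 1 is removed. Paragraph 5 has no operative effect of its own apart from Paragraph 1 and is therefore inoperative. Under the stated default rule, only provisions that cannot operate independently fall away; the rest are enforced. The provisions still in force are Paragraph 4 and Paragraph 6. Paragraph 6 is among the surviving provisions, so the answer is yes.

Yes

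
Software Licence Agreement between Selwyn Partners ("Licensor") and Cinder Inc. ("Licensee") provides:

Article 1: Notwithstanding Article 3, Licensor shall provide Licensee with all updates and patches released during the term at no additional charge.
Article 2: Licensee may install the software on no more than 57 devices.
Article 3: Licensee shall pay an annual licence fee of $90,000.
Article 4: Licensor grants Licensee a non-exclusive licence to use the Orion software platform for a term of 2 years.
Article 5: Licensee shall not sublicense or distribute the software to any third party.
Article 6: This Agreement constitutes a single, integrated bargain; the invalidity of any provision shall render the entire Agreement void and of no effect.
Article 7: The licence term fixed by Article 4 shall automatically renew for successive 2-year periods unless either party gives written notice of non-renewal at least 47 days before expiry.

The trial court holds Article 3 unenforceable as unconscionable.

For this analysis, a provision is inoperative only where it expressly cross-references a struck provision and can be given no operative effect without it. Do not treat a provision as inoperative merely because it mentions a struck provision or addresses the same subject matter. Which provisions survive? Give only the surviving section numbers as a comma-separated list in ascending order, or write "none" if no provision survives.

Article 3 is struck. No other provision's operative terms depend on Article 3. Article 6 provides that the Agreement is not severable, so the invalidity of any one provision voids the entire Agreement. No provision of the Agreement survives.

none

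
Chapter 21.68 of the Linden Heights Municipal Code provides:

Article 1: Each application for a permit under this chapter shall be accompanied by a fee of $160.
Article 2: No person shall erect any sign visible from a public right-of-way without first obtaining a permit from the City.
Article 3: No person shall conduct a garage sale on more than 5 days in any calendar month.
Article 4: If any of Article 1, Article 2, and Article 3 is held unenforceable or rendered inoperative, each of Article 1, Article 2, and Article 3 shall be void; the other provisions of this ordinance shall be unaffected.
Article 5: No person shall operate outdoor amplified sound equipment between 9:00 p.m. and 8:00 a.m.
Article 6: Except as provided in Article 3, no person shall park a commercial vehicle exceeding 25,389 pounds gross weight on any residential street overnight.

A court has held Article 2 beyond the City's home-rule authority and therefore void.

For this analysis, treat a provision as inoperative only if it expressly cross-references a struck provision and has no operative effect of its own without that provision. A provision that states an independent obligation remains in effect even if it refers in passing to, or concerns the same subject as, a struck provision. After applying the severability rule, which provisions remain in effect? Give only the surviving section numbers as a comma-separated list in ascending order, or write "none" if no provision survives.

4, 5, 6

Article 2 is struck. Although Article 6 refers to Article 3, its operative terms do not depend on Article 3, so it remains in effect. No other provision's operative terms depend on Article 2. Article 4 declares Article 1, Article 2, and Article 3 mutually dependent; since one of them has fallen, all of them are of no effect. That brings down Article 1 and Article 3 as well. The remainder continues in force under Article 4. Article 4, Article 5, and Article 6 remain in effect.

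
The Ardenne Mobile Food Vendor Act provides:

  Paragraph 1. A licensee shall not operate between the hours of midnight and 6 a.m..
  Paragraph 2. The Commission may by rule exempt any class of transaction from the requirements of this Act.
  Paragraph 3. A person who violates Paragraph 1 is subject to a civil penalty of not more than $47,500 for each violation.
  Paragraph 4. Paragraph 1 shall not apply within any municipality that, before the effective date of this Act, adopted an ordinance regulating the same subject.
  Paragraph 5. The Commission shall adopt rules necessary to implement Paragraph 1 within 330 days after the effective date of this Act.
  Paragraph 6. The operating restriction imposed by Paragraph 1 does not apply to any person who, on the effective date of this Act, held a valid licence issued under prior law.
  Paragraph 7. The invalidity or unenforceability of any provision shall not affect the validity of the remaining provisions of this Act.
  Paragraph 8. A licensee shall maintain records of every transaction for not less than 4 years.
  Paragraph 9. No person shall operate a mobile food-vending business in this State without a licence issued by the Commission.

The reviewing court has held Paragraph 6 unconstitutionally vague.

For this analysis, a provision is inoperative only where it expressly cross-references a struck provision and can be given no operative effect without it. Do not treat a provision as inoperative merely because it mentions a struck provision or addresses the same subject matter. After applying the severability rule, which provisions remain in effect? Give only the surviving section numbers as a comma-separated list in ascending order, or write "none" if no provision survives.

Paragraph 6 is struck. Nothing else in the Act is defined by reference to Paragraph 6. Under the severability clause in Paragraph 7, the remaining provisions continue in force. The provisions still in force are Paragraph 1, Paragraph 2, Paragraph 3, Paragraph 4, Paragraph 5, Paragraph 7, Paragraph 8, and Paragraph 9.

1, 2, 3, 4, 5, 7, 8, 9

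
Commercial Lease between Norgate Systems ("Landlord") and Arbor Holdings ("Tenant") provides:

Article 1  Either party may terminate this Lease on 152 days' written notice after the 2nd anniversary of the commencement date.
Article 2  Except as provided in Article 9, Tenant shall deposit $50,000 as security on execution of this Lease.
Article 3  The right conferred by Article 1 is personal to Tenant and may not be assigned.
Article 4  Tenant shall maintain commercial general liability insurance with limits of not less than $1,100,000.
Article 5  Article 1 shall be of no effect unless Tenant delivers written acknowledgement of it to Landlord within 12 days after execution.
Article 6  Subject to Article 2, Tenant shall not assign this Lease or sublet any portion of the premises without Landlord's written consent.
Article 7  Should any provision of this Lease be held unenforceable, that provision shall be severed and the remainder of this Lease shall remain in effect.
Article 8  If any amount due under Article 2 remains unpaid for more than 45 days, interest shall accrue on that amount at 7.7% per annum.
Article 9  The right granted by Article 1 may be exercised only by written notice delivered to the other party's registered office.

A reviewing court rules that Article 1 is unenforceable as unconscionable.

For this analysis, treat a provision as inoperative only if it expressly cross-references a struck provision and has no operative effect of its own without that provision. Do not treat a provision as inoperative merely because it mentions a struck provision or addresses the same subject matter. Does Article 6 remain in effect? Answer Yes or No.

Article 1 is struck. Article 3 has no operative effect of its own apart from Article 1 and is therefore inoperative. Article 5 operates only by reference to Article 1, so it falls with Article 1. Article 9 merely fixes the notice requirement for Article 1; with Article 1 gone it has nothing to operate on and falls away. Although Article 2 refers to Article 9, its operative terms do not depend on Article 9, so it remains in effect. Article 7 is a severability clause and preserves every provision that can still be given independent effect. That leaves Article 2, Article 4, Article 6, Article 7, and Article 8 in effect. Article 6 is among the surviving provisions, so the answer is yes.

Yes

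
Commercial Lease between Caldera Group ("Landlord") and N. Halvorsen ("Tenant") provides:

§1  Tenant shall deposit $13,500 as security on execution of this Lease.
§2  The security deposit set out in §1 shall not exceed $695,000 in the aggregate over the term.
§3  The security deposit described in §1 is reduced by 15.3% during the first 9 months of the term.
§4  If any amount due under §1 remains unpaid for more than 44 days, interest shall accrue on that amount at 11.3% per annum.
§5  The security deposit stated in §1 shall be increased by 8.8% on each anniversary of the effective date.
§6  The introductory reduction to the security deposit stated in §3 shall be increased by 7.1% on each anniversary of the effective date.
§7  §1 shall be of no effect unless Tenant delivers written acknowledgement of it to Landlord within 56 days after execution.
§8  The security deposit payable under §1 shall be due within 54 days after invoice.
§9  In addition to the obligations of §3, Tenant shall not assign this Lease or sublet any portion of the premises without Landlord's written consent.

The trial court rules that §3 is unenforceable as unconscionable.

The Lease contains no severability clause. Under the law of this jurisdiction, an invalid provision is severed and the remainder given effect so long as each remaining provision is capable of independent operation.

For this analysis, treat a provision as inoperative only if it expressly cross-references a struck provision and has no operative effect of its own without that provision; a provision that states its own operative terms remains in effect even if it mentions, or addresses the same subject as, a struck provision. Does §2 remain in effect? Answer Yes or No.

Yes

§3 is struck. §6 does nothing except set the escalation of the introductory reduction to the security deposit by reference to §3; with §3 gone it has no independent effect and is inoperative. §9 mentions §3 but its own obligation stands independently of §3, so §9 is not affected. Under the stated default rule, only provisions that cannot operate independently fall away; the rest are enforced. That leaves §1, §2, §4, §5, §7, §8, and §9 in effect. §2 is among the surviving provisions, so the answer is yes.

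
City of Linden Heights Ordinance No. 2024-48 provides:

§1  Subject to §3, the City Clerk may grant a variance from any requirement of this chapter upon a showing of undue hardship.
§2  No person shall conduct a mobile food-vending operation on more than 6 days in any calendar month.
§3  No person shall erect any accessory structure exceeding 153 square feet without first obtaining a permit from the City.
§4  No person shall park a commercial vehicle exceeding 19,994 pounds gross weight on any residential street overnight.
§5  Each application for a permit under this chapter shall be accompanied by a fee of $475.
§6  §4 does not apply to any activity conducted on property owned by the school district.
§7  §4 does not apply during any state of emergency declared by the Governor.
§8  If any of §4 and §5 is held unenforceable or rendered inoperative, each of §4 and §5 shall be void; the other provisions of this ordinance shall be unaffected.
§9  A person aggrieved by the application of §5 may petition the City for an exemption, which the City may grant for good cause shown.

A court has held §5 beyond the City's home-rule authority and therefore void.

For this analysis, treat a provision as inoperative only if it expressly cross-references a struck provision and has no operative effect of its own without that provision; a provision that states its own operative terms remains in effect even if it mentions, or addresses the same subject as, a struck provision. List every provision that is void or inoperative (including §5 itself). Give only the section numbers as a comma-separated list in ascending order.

4, 5, 6, 7, 9

§5 is struck. §9 merely fixes the exemption procedure for §5; with §5 gone it has nothing to operate on and falls away. §8 declares §4 and §5 mutually dependent; since one of them has fallen, all of them are of no effect. That brings down §4 as well. §6 and §7 in turn depend solely on a provision now struck and likewise fall. The remainder continues in force under §8. The provisions still in force are §1, §2, §3, and §8.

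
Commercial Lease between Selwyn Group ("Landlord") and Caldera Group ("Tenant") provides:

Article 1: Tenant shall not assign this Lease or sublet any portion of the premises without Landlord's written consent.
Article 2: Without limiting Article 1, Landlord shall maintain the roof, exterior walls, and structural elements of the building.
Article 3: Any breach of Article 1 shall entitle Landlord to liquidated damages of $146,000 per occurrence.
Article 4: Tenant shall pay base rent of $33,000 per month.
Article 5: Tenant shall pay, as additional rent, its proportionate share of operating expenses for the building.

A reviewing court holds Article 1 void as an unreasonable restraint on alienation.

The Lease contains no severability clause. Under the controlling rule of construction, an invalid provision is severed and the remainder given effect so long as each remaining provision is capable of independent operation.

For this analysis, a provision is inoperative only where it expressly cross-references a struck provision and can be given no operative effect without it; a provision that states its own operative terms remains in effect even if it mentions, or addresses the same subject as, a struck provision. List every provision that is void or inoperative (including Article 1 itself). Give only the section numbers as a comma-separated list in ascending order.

Article 1 is struck. The whole of Article 3 is the liquidated-damages amount, defined by reference to Article 1, so Article 3 cannot stand once Article 1 is removed. Article 2 mentions Article 1 but its own obligation stands independently of Article 1, so Article 2 is not affected. With no severability clause, the stated default rule severs what cannot stand and enforces each remaining provision that can operate on its own. That leaves Article 2, Article 4, and Article 5 in effect.

1, 3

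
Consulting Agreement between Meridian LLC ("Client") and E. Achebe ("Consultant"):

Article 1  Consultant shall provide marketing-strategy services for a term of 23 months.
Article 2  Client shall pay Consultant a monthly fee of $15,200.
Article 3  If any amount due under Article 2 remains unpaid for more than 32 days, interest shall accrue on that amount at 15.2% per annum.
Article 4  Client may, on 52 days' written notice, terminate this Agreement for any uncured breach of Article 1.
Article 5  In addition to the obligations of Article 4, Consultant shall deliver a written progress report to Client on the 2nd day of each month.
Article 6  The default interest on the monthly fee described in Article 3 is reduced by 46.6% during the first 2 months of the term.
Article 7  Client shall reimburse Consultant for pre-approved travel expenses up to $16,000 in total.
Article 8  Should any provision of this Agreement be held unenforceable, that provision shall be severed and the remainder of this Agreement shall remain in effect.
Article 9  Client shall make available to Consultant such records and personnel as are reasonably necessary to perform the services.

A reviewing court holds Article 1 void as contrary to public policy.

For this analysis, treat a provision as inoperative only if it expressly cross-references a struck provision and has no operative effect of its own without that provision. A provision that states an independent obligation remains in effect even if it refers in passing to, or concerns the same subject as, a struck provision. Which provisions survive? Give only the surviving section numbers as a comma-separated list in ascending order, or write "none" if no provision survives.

Article 1 is struck. Article 4 operates only by reference to Article 1, so it falls with Article 1. Although Article 5 refers to Article 4, its operative terms do not depend on Article 4, so it remains in effect. Under the severability clause in Article 8, the remaining provisions continue in force. That leaves Article 2, Article 3, Article 5, Article 6, Article 7, Article 8, and Article 9 in effect.

2, 3, 5, 6, 7, 8, 9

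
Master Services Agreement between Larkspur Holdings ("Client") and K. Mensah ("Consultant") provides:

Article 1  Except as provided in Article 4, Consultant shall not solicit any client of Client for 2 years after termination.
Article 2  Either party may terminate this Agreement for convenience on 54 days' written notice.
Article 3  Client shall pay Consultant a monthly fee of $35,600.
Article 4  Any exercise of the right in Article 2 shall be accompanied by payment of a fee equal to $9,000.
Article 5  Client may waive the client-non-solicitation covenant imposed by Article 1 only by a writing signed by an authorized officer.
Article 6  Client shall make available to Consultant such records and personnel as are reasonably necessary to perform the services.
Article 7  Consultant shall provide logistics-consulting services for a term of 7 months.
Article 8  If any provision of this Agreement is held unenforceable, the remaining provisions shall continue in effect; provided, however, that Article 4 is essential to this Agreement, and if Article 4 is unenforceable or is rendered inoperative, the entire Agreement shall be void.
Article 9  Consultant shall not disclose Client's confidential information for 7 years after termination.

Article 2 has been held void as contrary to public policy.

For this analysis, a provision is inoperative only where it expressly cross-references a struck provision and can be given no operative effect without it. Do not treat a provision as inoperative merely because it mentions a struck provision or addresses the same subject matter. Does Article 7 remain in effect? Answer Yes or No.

No

Article 2 is struck. Article 4 operates only by reference to Article 2, so it falls with Article 2. Article 8 makes Article 4 an essential term, and Article 4 has been rendered inoperative by the cascade; under Article 8, the entire Agreement is therefore void. No provision of the Agreement survives. Article 7 is among the inoperative provisions, so the answer is no.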